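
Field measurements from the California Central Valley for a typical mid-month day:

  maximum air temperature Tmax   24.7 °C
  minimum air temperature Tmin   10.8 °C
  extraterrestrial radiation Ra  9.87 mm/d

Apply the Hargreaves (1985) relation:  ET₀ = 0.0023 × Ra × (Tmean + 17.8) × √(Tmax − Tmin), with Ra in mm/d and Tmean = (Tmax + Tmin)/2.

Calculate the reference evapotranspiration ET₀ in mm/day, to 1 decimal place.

3.0 mm/day

Tmean = (24.7 + 10.8)/2 = 17.75 °C
ET₀ = 0.0023 × 9.87 × (17.75 + 17.8) × √13.9 = 0.0023 × 9.87 × 35.55 × 3.7283 = 3.0088 mm/d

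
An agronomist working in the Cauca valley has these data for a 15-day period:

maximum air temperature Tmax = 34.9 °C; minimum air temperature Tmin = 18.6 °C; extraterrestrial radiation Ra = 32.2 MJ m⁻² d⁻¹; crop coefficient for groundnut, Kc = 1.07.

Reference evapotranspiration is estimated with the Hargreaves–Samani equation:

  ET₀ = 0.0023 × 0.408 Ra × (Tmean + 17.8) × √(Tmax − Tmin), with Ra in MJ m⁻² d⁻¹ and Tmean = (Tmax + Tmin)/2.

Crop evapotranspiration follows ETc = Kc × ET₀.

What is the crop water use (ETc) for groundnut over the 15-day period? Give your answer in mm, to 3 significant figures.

Tmean = (34.9 + 18.6)/2 = 26.75 °C
0.408 Ra = 0.408 × 32.2 = 13.1376 mm/d equivalent
ET₀ = 0.0023 × 13.1376 × (26.75 + 17.8) × √16.3 = 0.0023 × 13.1376 × 44.55 × 4.0373 = 5.4348 mm/d
ETc = Kc × ET₀ = 1.07 × 5.4348 = 5.8152 mm/d
Over 15 days: 5.8152 × 15 = 87.228 mm

87.2 mm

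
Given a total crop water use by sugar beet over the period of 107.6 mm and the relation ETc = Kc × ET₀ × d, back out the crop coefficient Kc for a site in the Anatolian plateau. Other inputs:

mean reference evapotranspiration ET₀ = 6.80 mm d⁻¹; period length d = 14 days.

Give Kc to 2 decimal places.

1.13

ETc = Kc × ET₀ × d  ⇒  Kc = ETc / (ET₀ × d)
Kc = 107.6 / (6.80 × 14) = 107.6 / 95.20 = 1.1303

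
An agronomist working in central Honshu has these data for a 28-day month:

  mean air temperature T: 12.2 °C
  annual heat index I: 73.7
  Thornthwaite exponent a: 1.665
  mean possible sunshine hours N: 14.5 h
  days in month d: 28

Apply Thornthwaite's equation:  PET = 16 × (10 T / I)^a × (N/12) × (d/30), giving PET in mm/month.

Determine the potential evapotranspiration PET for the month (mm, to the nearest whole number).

10T/I = 10 × 12.2 / 73.7 = 1.6554
(10T/I)^a = 1.6554^1.665 = 2.3146
Uncorrected PET = 16 × 2.3146 = 37.034 mm
Correction = (N/12)(d/30) = (14.5/12)(28/30) = 1.1278
PET = 37.034 × 1.1278 = 41.767 mm/month

42 mm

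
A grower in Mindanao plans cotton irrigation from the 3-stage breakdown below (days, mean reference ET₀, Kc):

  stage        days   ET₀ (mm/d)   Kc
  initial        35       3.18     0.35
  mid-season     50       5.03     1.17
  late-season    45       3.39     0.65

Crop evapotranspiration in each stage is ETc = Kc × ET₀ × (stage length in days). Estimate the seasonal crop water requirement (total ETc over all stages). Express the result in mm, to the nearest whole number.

initial: 0.35 × 3.18 × 35 = 38.96 mm
mid-season: 1.17 × 5.03 × 50 = 294.26 mm
late-season: 0.65 × 3.39 × 45 = 99.16 mm
Seasonal total = 432.38 mm

432 mm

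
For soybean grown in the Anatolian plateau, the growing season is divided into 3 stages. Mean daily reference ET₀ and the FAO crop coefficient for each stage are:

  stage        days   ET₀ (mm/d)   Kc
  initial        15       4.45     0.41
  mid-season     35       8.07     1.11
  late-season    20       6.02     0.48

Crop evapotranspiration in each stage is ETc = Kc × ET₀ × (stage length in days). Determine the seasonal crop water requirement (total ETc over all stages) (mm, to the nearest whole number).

initial: 0.41 × 4.45 × 15 = 27.37 mm
mid-season: 1.11 × 8.07 × 35 = 313.52 mm
late-season: 0.48 × 6.02 × 20 = 57.79 mm
Seasonal total = 398.68 mm

399 mm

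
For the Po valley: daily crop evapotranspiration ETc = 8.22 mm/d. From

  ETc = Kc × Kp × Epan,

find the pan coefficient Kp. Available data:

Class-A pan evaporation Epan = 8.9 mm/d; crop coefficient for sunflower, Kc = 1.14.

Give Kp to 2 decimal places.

0.81

ETc = Kc × Kp × Epan  ⇒  Kp = ETc / (Kc × Epan)
Kp = 8.22 / (1.14 × 8.9) = 8.22 / 10.146 = 0.8102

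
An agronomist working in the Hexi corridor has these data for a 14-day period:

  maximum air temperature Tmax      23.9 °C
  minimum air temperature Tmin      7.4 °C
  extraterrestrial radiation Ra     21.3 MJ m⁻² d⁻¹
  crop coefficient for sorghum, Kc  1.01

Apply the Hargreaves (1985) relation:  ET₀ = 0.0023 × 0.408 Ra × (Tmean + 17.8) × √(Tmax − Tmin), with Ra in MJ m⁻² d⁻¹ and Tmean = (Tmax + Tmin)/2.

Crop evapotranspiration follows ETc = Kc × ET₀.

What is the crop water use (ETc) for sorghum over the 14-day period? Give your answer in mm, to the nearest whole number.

Tmean = (23.9 + 7.4)/2 = 15.65 °C
0.408 Ra = 0.408 × 21.3 = 8.6904 mm/d equivalent
ET₀ = 0.0023 × 8.6904 × (15.65 + 17.8) × √16.5 = 0.0023 × 8.6904 × 33.45 × 4.0620 = 2.7158 mm/d
ETc = Kc × ET₀ = 1.01 × 2.7158 = 2.7430 mm/d
Over 14 days: 2.7430 × 14 = 38.402 mm

38 mm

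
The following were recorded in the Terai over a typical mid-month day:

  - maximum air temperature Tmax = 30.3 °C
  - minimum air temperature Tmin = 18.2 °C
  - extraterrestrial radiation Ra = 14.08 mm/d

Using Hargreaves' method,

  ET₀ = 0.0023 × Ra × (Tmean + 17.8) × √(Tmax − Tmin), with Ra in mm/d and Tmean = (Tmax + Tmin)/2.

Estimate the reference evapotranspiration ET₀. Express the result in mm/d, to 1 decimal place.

4.7 mm/d

Tmean = (30.3 + 18.2)/2 = 24.25 °C
ET₀ = 0.0023 × 14.08 × (24.25 + 17.8) × √12.1 = 0.0023 × 14.08 × 42.05 × 3.4785 = 4.7368 mm/d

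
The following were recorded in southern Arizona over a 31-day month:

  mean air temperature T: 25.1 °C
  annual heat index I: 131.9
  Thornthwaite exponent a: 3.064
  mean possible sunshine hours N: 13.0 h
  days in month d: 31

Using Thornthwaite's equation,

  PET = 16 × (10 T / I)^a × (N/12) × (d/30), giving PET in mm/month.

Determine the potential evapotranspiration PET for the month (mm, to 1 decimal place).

128.6 mm

10T/I = 10 × 25.1 / 131.9 = 1.9030
(10T/I)^a = 1.9030^3.064 = 7.1813
Uncorrected PET = 16 × 7.1813 = 114.901 mm
Correction = (N/12)(d/30) = (13.0/12)(31/30) = 1.1194
PET = 114.901 × 1.1194 = 128.620 mm/month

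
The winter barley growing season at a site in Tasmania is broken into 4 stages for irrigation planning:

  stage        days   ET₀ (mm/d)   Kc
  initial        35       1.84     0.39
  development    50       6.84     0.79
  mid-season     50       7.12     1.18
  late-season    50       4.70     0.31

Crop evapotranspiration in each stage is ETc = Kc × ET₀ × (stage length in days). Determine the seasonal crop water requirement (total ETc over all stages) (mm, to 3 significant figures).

788 mm

initial: 0.39 × 1.84 × 35 = 25.12 mm
development: 0.79 × 6.84 × 50 = 270.18 mm
mid-season: 1.18 × 7.12 × 50 = 420.08 mm
late-season: 0.31 × 4.70 × 50 = 72.85 mm
Seasonal total = 788.23 mm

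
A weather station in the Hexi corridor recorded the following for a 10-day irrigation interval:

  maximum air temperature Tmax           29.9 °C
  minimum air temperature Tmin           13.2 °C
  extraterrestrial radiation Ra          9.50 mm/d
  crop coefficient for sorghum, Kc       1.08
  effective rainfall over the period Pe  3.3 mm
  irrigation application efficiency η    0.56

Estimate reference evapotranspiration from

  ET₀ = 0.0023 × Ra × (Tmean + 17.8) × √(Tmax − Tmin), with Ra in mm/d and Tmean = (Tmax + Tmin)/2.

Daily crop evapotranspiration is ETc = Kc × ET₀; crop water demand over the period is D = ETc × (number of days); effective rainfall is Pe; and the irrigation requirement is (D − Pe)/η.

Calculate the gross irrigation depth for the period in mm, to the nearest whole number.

62 mm

Tmean = (29.9 + 13.2)/2 = 21.55 °C
ET₀ = 0.0023 × 9.50 × (21.55 + 17.8) × √16.7 = 0.0023 × 9.50 × 39.35 × 4.0866 = 3.5136 mm/d
ETc = Kc × ET₀ = 1.08 × 3.5136 = 3.7947 mm/d
Crop demand D = ETc × 10 d = 3.7947 × 10 = 37.947 mm
D − Pe = 37.947 − 3.3 = 34.647 mm
Gross irrigation = 34.647 / 0.56 = 61.870 mm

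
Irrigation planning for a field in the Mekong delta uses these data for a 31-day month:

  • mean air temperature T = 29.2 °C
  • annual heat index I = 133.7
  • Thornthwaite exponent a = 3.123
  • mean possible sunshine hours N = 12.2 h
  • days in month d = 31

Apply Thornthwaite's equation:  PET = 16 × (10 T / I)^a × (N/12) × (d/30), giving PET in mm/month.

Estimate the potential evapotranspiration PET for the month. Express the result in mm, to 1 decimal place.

192.8 mm

10T/I = 10 × 29.2 / 133.7 = 2.1840
(10T/I)^a = 2.1840^3.123 = 11.4680
Uncorrected PET = 16 × 11.4680 = 183.488 mm
Correction = (N/12)(d/30) = (12.2/12)(31/30) = 1.0506
PET = 183.488 × 1.0506 = 192.772 mm/month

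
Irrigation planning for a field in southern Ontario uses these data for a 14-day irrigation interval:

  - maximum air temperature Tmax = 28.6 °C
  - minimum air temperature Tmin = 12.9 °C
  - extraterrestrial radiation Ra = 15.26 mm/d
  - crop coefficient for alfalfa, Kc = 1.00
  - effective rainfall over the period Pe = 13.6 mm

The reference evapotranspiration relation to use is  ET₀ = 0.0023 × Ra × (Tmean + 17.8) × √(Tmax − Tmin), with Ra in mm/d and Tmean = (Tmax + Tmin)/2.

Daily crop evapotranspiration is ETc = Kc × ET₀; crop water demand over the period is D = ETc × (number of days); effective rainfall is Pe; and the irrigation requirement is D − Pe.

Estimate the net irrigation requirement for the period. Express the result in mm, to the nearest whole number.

Tmean = (28.6 + 12.9)/2 = 20.75 °C
ET₀ = 0.0023 × 15.26 × (20.75 + 17.8) × √15.7 = 0.0023 × 15.26 × 38.55 × 3.9623 = 5.3611 mm/d
ETc = Kc × ET₀ = 1.00 × 5.3611 = 5.3611 mm/d
Crop demand D = ETc × 14 d = 5.3611 × 14 = 75.055 mm
D − Pe = 75.055 − 13.6 = 61.455 mm

61 mm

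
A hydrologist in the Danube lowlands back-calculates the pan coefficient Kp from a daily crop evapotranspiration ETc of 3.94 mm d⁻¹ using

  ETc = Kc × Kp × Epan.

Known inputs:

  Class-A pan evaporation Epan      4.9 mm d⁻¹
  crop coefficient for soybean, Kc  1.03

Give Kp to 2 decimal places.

ETc = Kc × Kp × Epan  ⇒  Kp = ETc / (Kc × Epan)
Kp = 3.94 / (1.03 × 4.9) = 3.94 / 5.047 = 0.7807

0.78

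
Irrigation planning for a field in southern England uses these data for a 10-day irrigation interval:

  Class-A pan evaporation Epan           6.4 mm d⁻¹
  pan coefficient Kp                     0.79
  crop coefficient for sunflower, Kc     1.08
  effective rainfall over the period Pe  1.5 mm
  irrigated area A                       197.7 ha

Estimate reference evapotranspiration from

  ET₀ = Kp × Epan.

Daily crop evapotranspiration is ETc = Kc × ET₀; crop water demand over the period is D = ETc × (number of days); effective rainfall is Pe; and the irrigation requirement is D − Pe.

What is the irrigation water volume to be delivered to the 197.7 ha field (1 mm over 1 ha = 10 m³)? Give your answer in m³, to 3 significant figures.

ET₀ = 0.79 × 6.4 = 5.0560 mm/d
ETc = Kc × ET₀ = 1.08 × 5.0560 = 5.4605 mm/d
Crop demand D = ETc × 10 d = 5.4605 × 10 = 54.605 mm
D − Pe = 54.605 − 1.5 = 53.105 mm
Volume = 53.105 mm × 197.7 ha × 10 = 104988.6 m³

105000 m³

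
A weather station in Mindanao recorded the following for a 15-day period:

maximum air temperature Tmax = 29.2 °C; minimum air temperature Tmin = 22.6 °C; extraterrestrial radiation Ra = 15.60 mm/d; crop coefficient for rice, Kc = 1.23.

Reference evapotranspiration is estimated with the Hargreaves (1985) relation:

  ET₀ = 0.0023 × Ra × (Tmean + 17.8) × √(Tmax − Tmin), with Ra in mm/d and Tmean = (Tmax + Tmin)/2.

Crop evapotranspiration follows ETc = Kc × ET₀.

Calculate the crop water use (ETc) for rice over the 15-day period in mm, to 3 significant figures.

Tmean = (29.2 + 22.6)/2 = 25.90 °C
ET₀ = 0.0023 × 15.60 × (25.90 + 17.8) × √6.6 = 0.0023 × 15.60 × 43.70 × 2.5690 = 4.0281 mm/d
ETc = Kc × ET₀ = 1.23 × 4.0281 = 4.9546 mm/d
Over 15 days: 4.9546 × 15 = 74.319 mm

74.3 mm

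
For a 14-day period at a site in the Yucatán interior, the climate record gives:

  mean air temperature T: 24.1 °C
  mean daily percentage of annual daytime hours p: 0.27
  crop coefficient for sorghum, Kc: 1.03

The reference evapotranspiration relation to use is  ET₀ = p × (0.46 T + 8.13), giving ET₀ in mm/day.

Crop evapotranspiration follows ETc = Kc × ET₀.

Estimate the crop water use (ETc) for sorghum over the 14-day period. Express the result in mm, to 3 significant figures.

74.8 mm

ET₀ = 0.27 × (0.46 × 24.1 + 8.13) = 0.27 × 19.216 = 5.1883 mm/d
ETc = Kc × ET₀ = 1.03 × 5.1883 = 5.3439 mm/d
Over 14 days: 5.3439 × 14 = 74.815 mm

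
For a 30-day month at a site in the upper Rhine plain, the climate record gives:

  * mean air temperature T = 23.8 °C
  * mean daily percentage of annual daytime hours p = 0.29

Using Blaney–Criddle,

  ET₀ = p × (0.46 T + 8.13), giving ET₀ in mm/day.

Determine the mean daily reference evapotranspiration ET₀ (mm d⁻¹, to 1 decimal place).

ET₀ = 0.29 × (0.46 × 23.8 + 8.13) = 0.29 × 19.078 = 5.5326 mm/d

5.5 mm d⁻¹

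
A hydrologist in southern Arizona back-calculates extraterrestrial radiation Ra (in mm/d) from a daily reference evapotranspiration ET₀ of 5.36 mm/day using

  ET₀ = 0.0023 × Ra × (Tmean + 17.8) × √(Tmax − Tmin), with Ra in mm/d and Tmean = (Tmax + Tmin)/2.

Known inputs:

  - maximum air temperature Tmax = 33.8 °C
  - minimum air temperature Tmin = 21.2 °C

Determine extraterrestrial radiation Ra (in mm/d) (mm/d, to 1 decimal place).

14.5 mm/d

Tmean = 27.50 °C; √ΔT = 3.5496
Ra = ET₀ / [0.0023 × (Tmean+17.8) × √ΔT] = 5.36 / (0.0023 × 45.30 × 3.5496) = 14.493 mm/d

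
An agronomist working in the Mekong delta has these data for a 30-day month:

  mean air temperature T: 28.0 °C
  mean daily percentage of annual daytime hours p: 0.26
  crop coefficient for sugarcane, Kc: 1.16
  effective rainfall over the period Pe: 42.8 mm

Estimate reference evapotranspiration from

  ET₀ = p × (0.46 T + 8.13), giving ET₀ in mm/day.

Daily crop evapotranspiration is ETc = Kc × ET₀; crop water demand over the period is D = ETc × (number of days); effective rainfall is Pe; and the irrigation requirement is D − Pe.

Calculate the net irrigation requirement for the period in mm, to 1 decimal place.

ET₀ = 0.26 × (0.46 × 28.0 + 8.13) = 0.26 × 21.010 = 5.4626 mm/d
ETc = Kc × ET₀ = 1.16 × 5.4626 = 6.3366 mm/d
Crop demand D = ETc × 30 d = 6.3366 × 30 = 190.098 mm
D − Pe = 190.098 − 42.8 = 147.298 mm

147.3 mm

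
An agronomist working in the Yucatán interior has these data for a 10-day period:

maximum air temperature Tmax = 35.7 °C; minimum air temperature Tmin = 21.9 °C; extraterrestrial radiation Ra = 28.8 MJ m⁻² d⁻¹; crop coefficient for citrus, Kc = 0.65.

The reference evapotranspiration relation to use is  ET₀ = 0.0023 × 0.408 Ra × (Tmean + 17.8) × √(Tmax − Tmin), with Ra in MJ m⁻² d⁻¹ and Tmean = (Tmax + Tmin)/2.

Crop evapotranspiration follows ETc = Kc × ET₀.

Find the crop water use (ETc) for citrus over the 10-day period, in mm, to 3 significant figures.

30.4 mm

Tmean = (35.7 + 21.9)/2 = 28.80 °C
0.408 Ra = 0.408 × 28.8 = 11.7504 mm/d equivalent
ET₀ = 0.0023 × 11.7504 × (28.80 + 17.8) × √13.8 = 0.0023 × 11.7504 × 46.60 × 3.7148 = 4.6784 mm/d
ETc = Kc × ET₀ = 0.65 × 4.6784 = 3.0410 mm/d
Over 10 days: 3.0410 × 10 = 30.410 mm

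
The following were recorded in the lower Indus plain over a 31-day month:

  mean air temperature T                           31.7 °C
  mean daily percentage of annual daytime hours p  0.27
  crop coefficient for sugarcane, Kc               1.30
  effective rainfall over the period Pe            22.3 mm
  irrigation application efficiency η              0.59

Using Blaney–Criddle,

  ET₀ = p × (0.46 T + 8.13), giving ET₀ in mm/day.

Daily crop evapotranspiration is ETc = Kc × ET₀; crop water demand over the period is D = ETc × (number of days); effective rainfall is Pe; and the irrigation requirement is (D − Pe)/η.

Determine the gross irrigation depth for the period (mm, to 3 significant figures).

381 mm

ET₀ = 0.27 × (0.46 × 31.7 + 8.13) = 0.27 × 22.712 = 6.1322 mm/d
ETc = Kc × ET₀ = 1.30 × 6.1322 = 7.9719 mm/d
Crop demand D = ETc × 31 d = 7.9719 × 31 = 247.129 mm
D − Pe = 247.129 − 22.3 = 224.829 mm
Gross irrigation = 224.829 / 0.59 = 381.066 mm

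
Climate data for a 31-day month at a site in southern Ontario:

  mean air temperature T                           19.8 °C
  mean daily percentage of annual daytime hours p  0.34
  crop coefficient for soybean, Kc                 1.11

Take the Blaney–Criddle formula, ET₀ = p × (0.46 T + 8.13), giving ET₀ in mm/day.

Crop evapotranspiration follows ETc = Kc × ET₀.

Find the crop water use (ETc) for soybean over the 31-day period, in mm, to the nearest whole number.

ET₀ = 0.34 × (0.46 × 19.8 + 8.13) = 0.34 × 17.238 = 5.8609 mm/d
ETc = Kc × ET₀ = 1.11 × 5.8609 = 6.5056 mm/d
Over 31 days: 6.5056 × 31 = 201.674 mm

202 mm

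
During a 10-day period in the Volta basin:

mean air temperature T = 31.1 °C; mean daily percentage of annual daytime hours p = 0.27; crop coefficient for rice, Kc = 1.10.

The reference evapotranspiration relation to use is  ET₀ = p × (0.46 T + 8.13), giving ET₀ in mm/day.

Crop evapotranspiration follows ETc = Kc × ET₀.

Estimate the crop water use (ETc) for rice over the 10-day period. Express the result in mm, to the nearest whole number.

ET₀ = 0.27 × (0.46 × 31.1 + 8.13) = 0.27 × 22.436 = 6.0577 mm/d
ETc = Kc × ET₀ = 1.10 × 6.0577 = 6.6635 mm/d
Over 10 days: 6.6635 × 10 = 66.635 mm

67 mm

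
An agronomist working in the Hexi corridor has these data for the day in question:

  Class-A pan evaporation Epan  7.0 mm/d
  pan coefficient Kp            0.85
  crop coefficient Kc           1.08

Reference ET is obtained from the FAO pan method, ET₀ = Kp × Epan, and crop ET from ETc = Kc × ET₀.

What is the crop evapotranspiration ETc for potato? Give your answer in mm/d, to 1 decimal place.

ET₀ = 0.85 × 7.0 = 5.9500 mm/d
ETc = Kc × ET₀ = 1.08 × 5.9500 = 6.4260 mm/d

6.4 mm/d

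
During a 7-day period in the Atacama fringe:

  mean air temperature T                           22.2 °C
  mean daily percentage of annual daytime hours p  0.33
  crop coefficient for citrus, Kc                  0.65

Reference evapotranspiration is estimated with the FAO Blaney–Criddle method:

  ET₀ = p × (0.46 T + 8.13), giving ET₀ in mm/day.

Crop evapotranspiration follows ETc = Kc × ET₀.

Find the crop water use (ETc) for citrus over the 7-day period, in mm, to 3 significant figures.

27.5 mm

ET₀ = 0.33 × (0.46 × 22.2 + 8.13) = 0.33 × 18.342 = 6.0529 mm/d
ETc = Kc × ET₀ = 0.65 × 6.0529 = 3.9344 mm/d
Over 7 days: 3.9344 × 7 = 27.541 mm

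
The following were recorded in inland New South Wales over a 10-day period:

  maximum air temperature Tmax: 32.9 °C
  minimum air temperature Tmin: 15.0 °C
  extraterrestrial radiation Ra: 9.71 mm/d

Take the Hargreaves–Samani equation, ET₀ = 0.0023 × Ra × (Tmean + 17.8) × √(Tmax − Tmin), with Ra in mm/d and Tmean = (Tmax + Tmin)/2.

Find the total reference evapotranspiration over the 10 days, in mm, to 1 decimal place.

Tmean = (32.9 + 15.0)/2 = 23.95 °C
ET₀ = 0.0023 × 9.71 × (23.95 + 17.8) × √17.9 = 0.0023 × 9.71 × 41.75 × 4.2308 = 3.9448 mm/d
Over 10 days: 3.9448 × 10 = 39.448 mm

39.4 mm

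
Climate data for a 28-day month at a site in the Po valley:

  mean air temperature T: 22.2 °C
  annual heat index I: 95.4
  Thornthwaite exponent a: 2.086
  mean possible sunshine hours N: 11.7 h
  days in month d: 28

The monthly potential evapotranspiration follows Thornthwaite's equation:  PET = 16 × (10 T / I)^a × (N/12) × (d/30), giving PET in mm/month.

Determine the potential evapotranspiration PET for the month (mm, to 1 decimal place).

84.8 mm

10T/I = 10 × 22.2 / 95.4 = 2.3270
(10T/I)^a = 2.3270^2.086 = 5.8229
Uncorrected PET = 16 × 5.8229 = 93.166 mm
Correction = (N/12)(d/30) = (11.7/12)(28/30) = 0.9100
PET = 93.166 × 0.9100 = 84.781 mm/month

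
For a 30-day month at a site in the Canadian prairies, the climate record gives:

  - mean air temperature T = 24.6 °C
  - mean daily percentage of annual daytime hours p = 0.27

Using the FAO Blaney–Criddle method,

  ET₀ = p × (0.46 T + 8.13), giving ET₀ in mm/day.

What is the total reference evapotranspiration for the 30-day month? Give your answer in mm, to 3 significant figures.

ET₀ = 0.27 × (0.46 × 24.6 + 8.13) = 0.27 × 19.446 = 5.2504 mm/d
Monthly total = 5.2504 × 30 = 157.512 mm

158 mm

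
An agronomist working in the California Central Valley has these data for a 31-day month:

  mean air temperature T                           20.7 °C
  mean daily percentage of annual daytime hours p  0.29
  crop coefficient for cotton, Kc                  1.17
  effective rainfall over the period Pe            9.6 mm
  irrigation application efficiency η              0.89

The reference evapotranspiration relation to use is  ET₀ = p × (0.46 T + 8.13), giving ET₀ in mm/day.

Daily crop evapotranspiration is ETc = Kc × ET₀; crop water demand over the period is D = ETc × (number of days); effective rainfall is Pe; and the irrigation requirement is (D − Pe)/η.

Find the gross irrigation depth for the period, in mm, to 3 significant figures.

198 mm

ET₀ = 0.29 × (0.46 × 20.7 + 8.13) = 0.29 × 17.652 = 5.1191 mm/d
ETc = Kc × ET₀ = 1.17 × 5.1191 = 5.9893 mm/d
Crop demand D = ETc × 31 d = 5.9893 × 31 = 185.668 mm
D − Pe = 185.668 − 9.6 = 176.068 mm
Gross irrigation = 176.068 / 0.89 = 197.829 mm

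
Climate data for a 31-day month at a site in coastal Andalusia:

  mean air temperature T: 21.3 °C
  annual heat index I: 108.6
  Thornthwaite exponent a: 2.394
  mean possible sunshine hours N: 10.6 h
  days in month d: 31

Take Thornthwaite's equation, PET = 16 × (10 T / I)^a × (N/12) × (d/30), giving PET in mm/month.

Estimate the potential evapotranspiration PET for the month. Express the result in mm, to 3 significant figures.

73.3 mm

10T/I = 10 × 21.3 / 108.6 = 1.9613
(10T/I)^a = 1.9613^2.394 = 5.0159
Uncorrected PET = 16 × 5.0159 = 80.254 mm
Correction = (N/12)(d/30) = (10.6/12)(31/30) = 0.9128
PET = 80.254 × 0.9128 = 73.256 mm/month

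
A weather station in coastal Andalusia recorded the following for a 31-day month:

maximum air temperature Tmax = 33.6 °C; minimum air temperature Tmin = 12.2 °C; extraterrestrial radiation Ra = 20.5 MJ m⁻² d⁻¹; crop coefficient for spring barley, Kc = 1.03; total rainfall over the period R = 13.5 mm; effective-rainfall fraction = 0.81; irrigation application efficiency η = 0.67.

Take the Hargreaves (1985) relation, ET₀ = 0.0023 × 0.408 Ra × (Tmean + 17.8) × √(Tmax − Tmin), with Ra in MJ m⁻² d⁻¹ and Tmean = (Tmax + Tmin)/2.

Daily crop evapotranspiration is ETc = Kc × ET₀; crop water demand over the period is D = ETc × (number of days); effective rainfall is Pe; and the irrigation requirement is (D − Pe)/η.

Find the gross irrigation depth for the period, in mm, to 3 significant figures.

156 mm

Tmean = (33.6 + 12.2)/2 = 22.90 °C
0.408 Ra = 0.408 × 20.5 = 8.3640 mm/d equivalent
ET₀ = 0.0023 × 8.3640 × (22.90 + 17.8) × √21.4 = 0.0023 × 8.3640 × 40.70 × 4.6260 = 3.6219 mm/d
ETc = Kc × ET₀ = 1.03 × 3.6219 = 3.7306 mm/d
Crop demand D = ETc × 31 d = 3.7306 × 31 = 115.649 mm
Pe = 0.81 × 13.5 = 10.935 mm
D − Pe = 115.649 − 10.935 = 104.714 mm
Gross irrigation = 104.714 / 0.67 = 156.290 mm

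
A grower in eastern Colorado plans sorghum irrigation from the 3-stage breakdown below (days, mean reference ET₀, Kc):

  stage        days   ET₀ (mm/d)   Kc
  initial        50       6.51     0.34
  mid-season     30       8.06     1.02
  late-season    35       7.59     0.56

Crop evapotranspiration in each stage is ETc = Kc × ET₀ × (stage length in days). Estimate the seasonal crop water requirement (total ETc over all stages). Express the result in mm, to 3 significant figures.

506 mm

initial: 0.34 × 6.51 × 50 = 110.67 mm
mid-season: 1.02 × 8.06 × 30 = 246.64 mm
late-season: 0.56 × 7.59 × 35 = 148.76 mm
Seasonal total = 506.07 mm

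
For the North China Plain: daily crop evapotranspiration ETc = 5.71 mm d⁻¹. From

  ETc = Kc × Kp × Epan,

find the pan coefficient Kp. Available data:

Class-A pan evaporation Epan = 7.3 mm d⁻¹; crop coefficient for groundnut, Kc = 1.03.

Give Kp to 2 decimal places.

ETc = Kc × Kp × Epan  ⇒  Kp = ETc / (Kc × Epan)
Kp = 5.71 / (1.03 × 7.3) = 5.71 / 7.519 = 0.7594

0.76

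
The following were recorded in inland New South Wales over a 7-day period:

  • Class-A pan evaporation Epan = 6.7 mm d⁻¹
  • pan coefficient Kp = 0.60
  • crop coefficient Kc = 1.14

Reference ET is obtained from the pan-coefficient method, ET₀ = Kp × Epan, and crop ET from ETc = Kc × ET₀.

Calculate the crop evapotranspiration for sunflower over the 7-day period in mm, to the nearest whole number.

32 mm

ET₀ = 0.60 × 6.7 = 4.0200 mm/d
ETc = Kc × ET₀ = 1.14 × 4.0200 = 4.5828 mm/d
Over 7 days: 4.5828 × 7 = 32.080 mm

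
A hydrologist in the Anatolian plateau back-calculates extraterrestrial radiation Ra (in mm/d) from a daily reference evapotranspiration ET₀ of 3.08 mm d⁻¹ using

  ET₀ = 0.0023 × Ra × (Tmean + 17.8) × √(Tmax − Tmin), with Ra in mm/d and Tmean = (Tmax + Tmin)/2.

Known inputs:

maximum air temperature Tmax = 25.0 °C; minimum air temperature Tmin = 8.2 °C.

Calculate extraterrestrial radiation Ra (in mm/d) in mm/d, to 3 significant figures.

Tmean = 16.60 °C; √ΔT = 4.0988
Ra = ET₀ / [0.0023 × (Tmean+17.8) × √ΔT] = 3.08 / (0.0023 × 34.40 × 4.0988) = 9.497 mm/d

9.50 mm/d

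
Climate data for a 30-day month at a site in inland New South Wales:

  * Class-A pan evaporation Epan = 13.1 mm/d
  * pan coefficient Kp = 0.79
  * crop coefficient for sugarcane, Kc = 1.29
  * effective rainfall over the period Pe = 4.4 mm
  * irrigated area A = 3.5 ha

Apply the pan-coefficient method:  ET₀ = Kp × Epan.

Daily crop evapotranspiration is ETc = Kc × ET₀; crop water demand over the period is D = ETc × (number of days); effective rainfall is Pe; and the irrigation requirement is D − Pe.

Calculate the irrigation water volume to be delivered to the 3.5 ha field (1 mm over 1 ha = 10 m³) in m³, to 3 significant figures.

13900 m³

ET₀ = 0.79 × 13.1 = 10.3490 mm/d
ETc = Kc × ET₀ = 1.29 × 10.3490 = 13.3502 mm/d
Crop demand D = ETc × 30 d = 13.3502 × 30 = 400.506 mm
D − Pe = 400.506 − 4.4 = 396.106 mm
Volume = 396.106 mm × 3.5 ha × 10 = 13863.7 m³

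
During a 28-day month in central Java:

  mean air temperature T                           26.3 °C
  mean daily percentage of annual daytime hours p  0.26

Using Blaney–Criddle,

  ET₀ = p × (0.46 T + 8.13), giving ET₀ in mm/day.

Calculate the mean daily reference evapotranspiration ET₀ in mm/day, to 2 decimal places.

ET₀ = 0.26 × (0.46 × 26.3 + 8.13) = 0.26 × 20.228 = 5.2593 mm/d

5.26 mm/day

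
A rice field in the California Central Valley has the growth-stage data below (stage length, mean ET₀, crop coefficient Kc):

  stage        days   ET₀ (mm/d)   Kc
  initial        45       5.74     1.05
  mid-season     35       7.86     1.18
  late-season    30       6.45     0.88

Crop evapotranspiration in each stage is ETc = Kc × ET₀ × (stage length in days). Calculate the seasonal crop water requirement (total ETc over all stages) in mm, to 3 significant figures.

initial: 1.05 × 5.74 × 45 = 271.22 mm
mid-season: 1.18 × 7.86 × 35 = 324.62 mm
late-season: 0.88 × 6.45 × 30 = 170.28 mm
Seasonal total = 766.12 mm

766 mm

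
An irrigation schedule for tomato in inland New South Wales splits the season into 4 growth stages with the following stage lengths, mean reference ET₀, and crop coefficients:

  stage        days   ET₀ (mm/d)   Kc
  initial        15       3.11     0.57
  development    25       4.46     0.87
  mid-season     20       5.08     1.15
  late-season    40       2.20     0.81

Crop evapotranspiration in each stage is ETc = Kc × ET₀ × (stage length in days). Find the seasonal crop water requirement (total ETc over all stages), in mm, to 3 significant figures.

312 mm

initial: 0.57 × 3.11 × 15 = 26.59 mm
development: 0.87 × 4.46 × 25 = 97.01 mm
mid-season: 1.15 × 5.08 × 20 = 116.84 mm
late-season: 0.81 × 2.20 × 40 = 71.28 mm
Seasonal total = 311.72 mm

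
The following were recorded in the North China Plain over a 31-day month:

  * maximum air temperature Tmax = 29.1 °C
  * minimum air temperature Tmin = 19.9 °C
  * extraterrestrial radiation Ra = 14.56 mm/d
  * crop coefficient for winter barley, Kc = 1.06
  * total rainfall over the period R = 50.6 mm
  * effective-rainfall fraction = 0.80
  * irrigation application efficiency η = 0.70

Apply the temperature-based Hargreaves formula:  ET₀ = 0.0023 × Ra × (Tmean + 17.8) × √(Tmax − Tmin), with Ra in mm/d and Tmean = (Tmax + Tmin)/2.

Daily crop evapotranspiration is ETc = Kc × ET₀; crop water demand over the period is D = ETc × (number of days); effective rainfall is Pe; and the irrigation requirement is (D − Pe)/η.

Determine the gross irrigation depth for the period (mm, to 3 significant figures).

Tmean = (29.1 + 19.9)/2 = 24.50 °C
ET₀ = 0.0023 × 14.56 × (24.50 + 17.8) × √9.2 = 0.0023 × 14.56 × 42.30 × 3.0332 = 4.2967 mm/d
ETc = Kc × ET₀ = 1.06 × 4.2967 = 4.5545 mm/d
Crop demand D = ETc × 31 d = 4.5545 × 31 = 141.190 mm
Pe = 0.80 × 50.6 = 40.480 mm
D − Pe = 141.190 − 40.480 = 100.710 mm
Gross irrigation = 100.710 / 0.70 = 143.871 mm

144 mm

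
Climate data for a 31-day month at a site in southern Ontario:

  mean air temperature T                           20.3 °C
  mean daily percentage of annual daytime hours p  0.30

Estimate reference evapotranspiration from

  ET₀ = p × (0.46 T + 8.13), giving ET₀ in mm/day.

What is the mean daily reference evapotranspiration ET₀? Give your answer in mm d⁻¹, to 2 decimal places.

5.24 mm d⁻¹

ET₀ = 0.30 × (0.46 × 20.3 + 8.13) = 0.30 × 17.468 = 5.2404 mm/d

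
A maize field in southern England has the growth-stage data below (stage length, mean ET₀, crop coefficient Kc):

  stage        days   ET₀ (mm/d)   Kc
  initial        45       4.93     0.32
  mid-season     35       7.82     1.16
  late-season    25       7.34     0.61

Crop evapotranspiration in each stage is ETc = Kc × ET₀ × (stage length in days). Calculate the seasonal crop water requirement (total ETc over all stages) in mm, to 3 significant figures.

initial: 0.32 × 4.93 × 45 = 70.99 mm
mid-season: 1.16 × 7.82 × 35 = 317.49 mm
late-season: 0.61 × 7.34 × 25 = 111.94 mm
Seasonal total = 500.42 mm

500 mm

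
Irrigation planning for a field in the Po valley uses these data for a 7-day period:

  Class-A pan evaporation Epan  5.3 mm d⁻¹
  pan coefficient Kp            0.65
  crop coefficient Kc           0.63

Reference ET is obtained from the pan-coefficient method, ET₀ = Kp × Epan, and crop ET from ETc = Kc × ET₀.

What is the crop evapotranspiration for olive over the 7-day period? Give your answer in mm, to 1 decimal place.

15.2 mm

ET₀ = 0.65 × 5.3 = 3.4450 mm/d
ETc = Kc × ET₀ = 0.63 × 3.4450 = 2.1704 mm/d
Over 7 days: 2.1704 × 7 = 15.193 mm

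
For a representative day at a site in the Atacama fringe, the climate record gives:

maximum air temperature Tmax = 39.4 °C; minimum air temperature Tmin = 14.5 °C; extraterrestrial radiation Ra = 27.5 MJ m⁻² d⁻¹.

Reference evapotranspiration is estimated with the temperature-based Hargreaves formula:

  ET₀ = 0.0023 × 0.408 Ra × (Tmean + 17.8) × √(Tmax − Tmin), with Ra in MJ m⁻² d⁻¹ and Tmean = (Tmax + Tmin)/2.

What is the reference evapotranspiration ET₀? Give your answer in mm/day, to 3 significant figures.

5.76 mm/day

Tmean = (39.4 + 14.5)/2 = 26.95 °C
0.408 Ra = 0.408 × 27.5 = 11.2200 mm/d equivalent
ET₀ = 0.0023 × 11.2200 × (26.95 + 17.8) × √24.9 = 0.0023 × 11.2200 × 44.75 × 4.9900 = 5.7625 mm/d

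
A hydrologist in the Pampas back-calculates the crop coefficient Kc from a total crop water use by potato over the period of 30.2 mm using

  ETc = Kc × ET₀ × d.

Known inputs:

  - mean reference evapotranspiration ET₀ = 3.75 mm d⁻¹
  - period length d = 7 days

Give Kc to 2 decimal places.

1.15

ETc = Kc × ET₀ × d  ⇒  Kc = ETc / (ET₀ × d)
Kc = 30.2 / (3.75 × 7) = 30.2 / 26.25 = 1.1505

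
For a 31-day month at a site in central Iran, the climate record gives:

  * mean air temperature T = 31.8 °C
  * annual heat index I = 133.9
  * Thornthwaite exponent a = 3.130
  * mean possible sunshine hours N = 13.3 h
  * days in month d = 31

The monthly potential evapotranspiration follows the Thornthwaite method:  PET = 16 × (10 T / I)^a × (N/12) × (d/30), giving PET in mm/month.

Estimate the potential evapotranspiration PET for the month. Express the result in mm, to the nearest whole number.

275 mm

10T/I = 10 × 31.8 / 133.9 = 2.3749
(10T/I)^a = 2.3749^3.130 = 14.9889
Uncorrected PET = 16 × 14.9889 = 239.822 mm
Correction = (N/12)(d/30) = (13.3/12)(31/30) = 1.1453
PET = 239.822 × 1.1453 = 274.668 mm/month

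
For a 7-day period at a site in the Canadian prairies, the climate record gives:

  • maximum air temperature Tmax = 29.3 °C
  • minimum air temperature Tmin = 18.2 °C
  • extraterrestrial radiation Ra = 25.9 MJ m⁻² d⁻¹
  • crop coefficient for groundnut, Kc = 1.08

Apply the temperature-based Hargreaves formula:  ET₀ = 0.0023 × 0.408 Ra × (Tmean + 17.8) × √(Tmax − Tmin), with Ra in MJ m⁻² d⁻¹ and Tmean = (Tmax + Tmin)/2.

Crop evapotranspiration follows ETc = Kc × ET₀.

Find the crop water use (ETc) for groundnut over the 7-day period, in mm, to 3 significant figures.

25.4 mm

Tmean = (29.3 + 18.2)/2 = 23.75 °C
0.408 Ra = 0.408 × 25.9 = 10.5672 mm/d equivalent
ET₀ = 0.0023 × 10.5672 × (23.75 + 17.8) × √11.1 = 0.0023 × 10.5672 × 41.55 × 3.3317 = 3.3645 mm/d
ETc = Kc × ET₀ = 1.08 × 3.3645 = 3.6337 mm/d
Over 7 days: 3.6337 × 7 = 25.436 mm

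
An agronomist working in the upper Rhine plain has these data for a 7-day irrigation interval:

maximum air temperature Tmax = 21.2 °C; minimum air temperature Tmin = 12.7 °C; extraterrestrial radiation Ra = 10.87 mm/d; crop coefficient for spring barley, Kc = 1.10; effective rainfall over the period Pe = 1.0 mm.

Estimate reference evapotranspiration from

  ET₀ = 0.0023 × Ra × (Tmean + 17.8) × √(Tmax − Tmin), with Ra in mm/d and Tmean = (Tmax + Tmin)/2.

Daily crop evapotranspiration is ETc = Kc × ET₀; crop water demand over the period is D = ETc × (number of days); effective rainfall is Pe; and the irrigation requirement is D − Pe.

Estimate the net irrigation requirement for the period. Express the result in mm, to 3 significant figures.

Tmean = (21.2 + 12.7)/2 = 16.95 °C
ET₀ = 0.0023 × 10.87 × (16.95 + 17.8) × √8.5 = 0.0023 × 10.87 × 34.75 × 2.9155 = 2.5329 mm/d
ETc = Kc × ET₀ = 1.10 × 2.5329 = 2.7862 mm/d
Crop demand D = ETc × 7 d = 2.7862 × 7 = 19.503 mm
D − Pe = 19.503 − 1.0 = 18.503 mm

18.5 mm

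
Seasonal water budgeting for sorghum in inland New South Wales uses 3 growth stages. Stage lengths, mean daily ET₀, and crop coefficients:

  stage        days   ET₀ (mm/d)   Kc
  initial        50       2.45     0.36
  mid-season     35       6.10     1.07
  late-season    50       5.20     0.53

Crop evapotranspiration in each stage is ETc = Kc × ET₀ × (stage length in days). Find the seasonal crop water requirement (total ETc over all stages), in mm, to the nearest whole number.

410 mm

initial: 0.36 × 2.45 × 50 = 44.10 mm
mid-season: 1.07 × 6.10 × 35 = 228.45 mm
late-season: 0.53 × 5.20 × 50 = 137.80 mm
Seasonal total = 410.35 mm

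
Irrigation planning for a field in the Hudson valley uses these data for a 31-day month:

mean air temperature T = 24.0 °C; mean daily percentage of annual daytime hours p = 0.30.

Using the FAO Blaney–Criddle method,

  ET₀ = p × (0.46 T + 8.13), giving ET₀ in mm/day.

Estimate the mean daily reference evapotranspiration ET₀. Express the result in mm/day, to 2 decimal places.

5.75 mm/day

ET₀ = 0.30 × (0.46 × 24.0 + 8.13) = 0.30 × 19.170 = 5.7510 mm/d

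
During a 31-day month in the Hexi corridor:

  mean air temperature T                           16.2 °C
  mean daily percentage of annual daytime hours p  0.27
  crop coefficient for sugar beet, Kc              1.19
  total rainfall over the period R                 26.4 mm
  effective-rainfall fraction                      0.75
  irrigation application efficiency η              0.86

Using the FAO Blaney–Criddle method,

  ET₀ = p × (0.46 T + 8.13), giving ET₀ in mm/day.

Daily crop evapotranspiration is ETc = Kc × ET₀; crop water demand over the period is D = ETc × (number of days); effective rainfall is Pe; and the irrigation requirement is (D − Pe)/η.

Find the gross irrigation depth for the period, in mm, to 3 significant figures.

157 mm

ET₀ = 0.27 × (0.46 × 16.2 + 8.13) = 0.27 × 15.582 = 4.2071 mm/d
ETc = Kc × ET₀ = 1.19 × 4.2071 = 5.0064 mm/d
Crop demand D = ETc × 31 d = 5.0064 × 31 = 155.198 mm
Pe = 0.75 × 26.4 = 19.800 mm
D − Pe = 155.198 − 19.800 = 135.398 mm
Gross irrigation = 135.398 / 0.86 = 157.440 mm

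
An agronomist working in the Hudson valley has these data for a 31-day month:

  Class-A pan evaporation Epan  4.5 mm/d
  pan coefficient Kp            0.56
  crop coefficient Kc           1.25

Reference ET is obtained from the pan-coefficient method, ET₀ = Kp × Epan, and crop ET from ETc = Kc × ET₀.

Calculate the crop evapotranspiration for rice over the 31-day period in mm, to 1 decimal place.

ET₀ = 0.56 × 4.5 = 2.5200 mm/d
ETc = Kc × ET₀ = 1.25 × 2.5200 = 3.1500 mm/d
Over 31 days: 3.1500 × 31 = 97.650 mm

97.7 mm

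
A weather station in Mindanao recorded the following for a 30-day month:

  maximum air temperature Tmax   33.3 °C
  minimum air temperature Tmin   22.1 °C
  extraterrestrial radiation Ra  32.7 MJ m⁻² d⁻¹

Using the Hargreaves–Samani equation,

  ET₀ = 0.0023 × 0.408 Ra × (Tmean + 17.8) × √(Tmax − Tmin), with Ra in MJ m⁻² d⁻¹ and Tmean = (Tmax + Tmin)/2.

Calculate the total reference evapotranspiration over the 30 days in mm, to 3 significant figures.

Tmean = (33.3 + 22.1)/2 = 27.70 °C
0.408 Ra = 0.408 × 32.7 = 13.3416 mm/d equivalent
ET₀ = 0.0023 × 13.3416 × (27.70 + 17.8) × √11.2 = 0.0023 × 13.3416 × 45.50 × 3.3466 = 4.6725 mm/d
Over 30 days: 4.6725 × 30 = 140.175 mm

140 mm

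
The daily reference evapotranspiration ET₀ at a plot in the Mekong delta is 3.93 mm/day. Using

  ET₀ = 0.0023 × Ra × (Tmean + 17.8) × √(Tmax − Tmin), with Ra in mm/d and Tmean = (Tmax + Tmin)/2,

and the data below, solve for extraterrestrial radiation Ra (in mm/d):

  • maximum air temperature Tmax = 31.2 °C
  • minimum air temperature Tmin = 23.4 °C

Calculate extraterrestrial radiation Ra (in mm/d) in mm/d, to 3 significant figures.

13.6 mm/d

Tmean = 27.30 °C; √ΔT = 2.7928
Ra = ET₀ / [0.0023 × (Tmean+17.8) × √ΔT] = 3.93 / (0.0023 × 45.10 × 2.7928) = 13.566 mm/d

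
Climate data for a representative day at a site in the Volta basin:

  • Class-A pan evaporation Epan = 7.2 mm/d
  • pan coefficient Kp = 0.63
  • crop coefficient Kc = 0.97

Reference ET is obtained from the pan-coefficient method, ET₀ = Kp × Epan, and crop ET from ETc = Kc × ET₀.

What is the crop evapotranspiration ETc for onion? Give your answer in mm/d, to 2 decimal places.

ET₀ = 0.63 × 7.2 = 4.5360 mm/d
ETc = Kc × ET₀ = 0.97 × 4.5360 = 4.3999 mm/d

4.40 mm/d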